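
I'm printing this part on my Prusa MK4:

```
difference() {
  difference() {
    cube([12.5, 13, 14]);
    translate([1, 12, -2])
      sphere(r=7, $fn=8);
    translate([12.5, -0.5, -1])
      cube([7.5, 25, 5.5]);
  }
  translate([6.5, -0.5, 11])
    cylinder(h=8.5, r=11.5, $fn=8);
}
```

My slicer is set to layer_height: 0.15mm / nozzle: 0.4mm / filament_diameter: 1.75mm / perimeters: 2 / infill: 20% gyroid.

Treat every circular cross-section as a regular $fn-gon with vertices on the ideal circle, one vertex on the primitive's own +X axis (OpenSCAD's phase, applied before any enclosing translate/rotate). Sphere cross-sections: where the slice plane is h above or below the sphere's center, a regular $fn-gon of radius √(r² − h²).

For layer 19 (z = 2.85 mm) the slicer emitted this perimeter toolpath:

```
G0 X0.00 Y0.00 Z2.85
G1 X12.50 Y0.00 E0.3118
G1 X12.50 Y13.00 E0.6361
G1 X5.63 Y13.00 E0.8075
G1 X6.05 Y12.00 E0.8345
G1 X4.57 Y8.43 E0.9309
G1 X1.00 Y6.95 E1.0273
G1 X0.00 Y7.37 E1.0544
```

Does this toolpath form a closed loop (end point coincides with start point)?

no

Start point (G0): (0.00, 0.00). End point (last G1): the path does not return to the start — open.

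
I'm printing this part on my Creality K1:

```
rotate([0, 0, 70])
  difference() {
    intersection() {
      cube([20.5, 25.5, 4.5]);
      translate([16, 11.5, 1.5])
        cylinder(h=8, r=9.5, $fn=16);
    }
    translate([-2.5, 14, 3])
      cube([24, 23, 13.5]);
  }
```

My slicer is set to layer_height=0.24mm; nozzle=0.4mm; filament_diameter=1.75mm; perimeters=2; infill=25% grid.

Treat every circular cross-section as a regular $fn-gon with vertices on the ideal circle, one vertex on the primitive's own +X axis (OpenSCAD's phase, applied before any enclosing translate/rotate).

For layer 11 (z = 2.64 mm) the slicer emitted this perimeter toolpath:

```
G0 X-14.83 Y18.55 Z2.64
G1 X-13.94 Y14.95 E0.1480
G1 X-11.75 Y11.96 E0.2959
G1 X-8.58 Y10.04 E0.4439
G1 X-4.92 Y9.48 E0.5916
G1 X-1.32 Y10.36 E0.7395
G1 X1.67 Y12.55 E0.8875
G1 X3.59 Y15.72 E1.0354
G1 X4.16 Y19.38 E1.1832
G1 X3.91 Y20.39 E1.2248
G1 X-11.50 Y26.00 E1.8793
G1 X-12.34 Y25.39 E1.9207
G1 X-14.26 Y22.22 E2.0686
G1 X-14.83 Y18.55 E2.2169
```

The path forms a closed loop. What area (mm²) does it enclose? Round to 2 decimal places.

219.24 mm²

Apply the shoelace formula to the sequence of (X, Y) vertices; enclosed area = 219.24 mm².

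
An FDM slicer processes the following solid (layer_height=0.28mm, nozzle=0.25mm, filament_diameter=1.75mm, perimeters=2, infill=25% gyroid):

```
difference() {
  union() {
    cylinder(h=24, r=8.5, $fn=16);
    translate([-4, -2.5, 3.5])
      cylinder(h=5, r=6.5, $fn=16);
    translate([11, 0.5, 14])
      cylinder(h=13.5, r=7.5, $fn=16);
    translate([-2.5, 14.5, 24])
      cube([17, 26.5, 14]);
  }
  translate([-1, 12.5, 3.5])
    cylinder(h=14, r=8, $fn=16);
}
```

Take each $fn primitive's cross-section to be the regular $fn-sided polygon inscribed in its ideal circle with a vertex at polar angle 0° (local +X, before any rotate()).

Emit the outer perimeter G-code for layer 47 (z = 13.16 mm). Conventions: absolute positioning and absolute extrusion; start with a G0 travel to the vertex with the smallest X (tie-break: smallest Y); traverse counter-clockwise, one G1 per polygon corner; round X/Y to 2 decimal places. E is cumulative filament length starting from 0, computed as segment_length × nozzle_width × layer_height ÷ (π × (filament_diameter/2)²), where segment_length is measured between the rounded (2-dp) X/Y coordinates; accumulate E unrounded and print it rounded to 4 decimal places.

G0 X-8.50 Y0.00 Z13.16
G1 X-7.85 Y-3.25 E0.0965
G1 X-6.01 Y-6.01 E0.1930
G1 X-3.25 Y-7.85 E0.2895
G1 X0.00 Y-8.50 E0.3860
G1 X3.25 Y-7.85 E0.4824
G1 X6.01 Y-6.01 E0.5790
G1 X7.85 Y-3.25 E0.6755
G1 X8.50 Y0.00 E0.7720
G1 X7.85 Y3.25 E0.8684
G1 X6.01 Y6.01 E0.9650
G1 X4.69 Y6.89 E1.0111
G1 X4.66 Y6.84 E1.0128
G1 X2.06 Y5.11 E1.1037
G1 X-1.00 Y4.50 E1.1945
G1 X-4.06 Y5.11 E1.2853
G1 X-5.71 Y6.21 E1.3430
G1 X-6.01 Y6.01 E1.3535
G1 X-7.85 Y3.25 E1.4501
G1 X-8.50 Y0.00 E1.5465

At z = 13.16 mm: the r=8.5 cylinder contributes a regular 16-gon of circumradius 8.5; the cylinder at (-4, -2.5) is absent (z outside [3.5, 8.5]); the cylinder at (11, 0.5) is not intersected at this z (z outside [14, 27.5]); the cube at (-2.5, 14.5) does not reach this height (z outside [24, 38]); Merging all regions: only the r=8.5 cylinder is present, so the union is just that shape — 1 connected region; the r=8 cylinder at (-1, 12.5) contributes a regular 16-gon of circumradius 8; Taking the first minus the rest: starting from the result so far, the r=8 cylinder at (-1, 12.5) partially overlaps it — only the 26.58 mm² overlap (of its 195.93 mm²) is removed, clipping the outline — 1 connected region. The outline is a single polygon with 19 vertices. Extrusion per mm of travel: 0.25 × 0.28 / (π × 0.875²) = 0.029103. Accumulating E over each segment gives final E = 1.5465.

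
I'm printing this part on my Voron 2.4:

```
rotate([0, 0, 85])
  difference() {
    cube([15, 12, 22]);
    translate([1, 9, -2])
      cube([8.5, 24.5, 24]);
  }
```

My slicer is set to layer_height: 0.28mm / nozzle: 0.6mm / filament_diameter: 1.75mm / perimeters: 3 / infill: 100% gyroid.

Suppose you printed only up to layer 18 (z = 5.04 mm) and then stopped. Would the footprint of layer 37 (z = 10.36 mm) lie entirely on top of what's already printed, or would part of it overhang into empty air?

entirely on top

Compare the two slices. At z = 5.04: the cube is present — its section is the full 15×12 rectangle (area 180.00 mm²); the cube at (1, 9) (footprint 8.5×24.5) is included at this height (area 208.25 mm²); Subtracting the remaining from the first: starting from the 15×12 cube (180.00 mm²), the 8.5×24.5 cube at (1, 9) partially overlaps it — only the 25.50 mm² overlap (of its 208.25 mm²) is removed, clipping the outline — area = 154.50 mm²; (rotated 85° about Z; rotation is an isometry so areas/perimeters/island counts are preserved). At z = 10.36: the cube (footprint 15×12) is included at this height (area 180.00 mm²); the cube at (1, 9) (footprint 8.5×24.5) is included at this height (area 208.25 mm²); Taking the first minus the rest: starting from the 15×12 cube (180.00 mm²), the 8.5×24.5 cube at (1, 9) partially overlaps it — only the 25.50 mm² overlap (of its 208.25 mm²) is removed, clipping the outline — area = 154.50 mm²; (rotated 85° about Z; rotation is an isometry so areas/perimeters/island counts are preserved). Checking containment: the cross-section at z = 10.36 is a subset of the cross-section at z = 5.04.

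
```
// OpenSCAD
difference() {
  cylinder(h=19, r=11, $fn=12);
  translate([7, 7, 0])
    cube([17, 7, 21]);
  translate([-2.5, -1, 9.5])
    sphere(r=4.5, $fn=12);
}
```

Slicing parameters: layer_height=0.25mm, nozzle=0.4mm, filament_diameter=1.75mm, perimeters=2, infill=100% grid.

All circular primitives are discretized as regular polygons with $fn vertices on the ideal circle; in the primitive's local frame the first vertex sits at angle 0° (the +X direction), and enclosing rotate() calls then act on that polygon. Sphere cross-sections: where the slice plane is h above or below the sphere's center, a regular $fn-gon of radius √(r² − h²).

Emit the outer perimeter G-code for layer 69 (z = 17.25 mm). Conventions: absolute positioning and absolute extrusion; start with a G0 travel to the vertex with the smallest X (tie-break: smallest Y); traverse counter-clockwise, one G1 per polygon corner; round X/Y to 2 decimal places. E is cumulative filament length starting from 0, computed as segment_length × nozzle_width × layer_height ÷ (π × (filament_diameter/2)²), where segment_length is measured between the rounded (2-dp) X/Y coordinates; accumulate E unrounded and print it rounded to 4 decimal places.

At z = 17.25 mm: the cylinder: section is a regular 12-gon, circumradius r=11; the cube at (7, 7) is present — its section is the full 17×7 rectangle; the sphere at (-2.5, -1) is absent (|z−center|=7.750 > r=4.5); Taking the first minus the rest: starting from the r=11 cylinder, the 17×7 cube at (7, 7) partially overlaps it — only the 0.53 mm² overlap (of its 119.00 mm²) is removed, clipping the outline — 1 connected region. The outline is a single polygon with 15 vertices. Extrusion per mm of travel: 0.4 × 0.25 / (π × 0.875²) = 0.041575. Accumulating E over each segment gives final E = 2.8664.

G0 X-11.00 Y0.00 Z17.25
G1 X-9.53 Y-5.50 E0.2367
G1 X-5.50 Y-9.53 E0.4736
G1 X0.00 Y-11.00 E0.7103
G1 X5.50 Y-9.53 E0.9470
G1 X9.53 Y-5.50 E1.1840
G1 X11.00 Y0.00 E1.4207
G1 X9.53 Y5.50 E1.6573
G1 X8.03 Y7.00 E1.7455
G1 X7.00 Y7.00 E1.7884
G1 X7.00 Y8.03 E1.8312
G1 X5.50 Y9.53 E1.9194
G1 X0.00 Y11.00 E2.1561
G1 X-5.50 Y9.53 E2.3928
G1 X-9.53 Y5.50 E2.6297
G1 X-11.00 Y0.00 E2.8664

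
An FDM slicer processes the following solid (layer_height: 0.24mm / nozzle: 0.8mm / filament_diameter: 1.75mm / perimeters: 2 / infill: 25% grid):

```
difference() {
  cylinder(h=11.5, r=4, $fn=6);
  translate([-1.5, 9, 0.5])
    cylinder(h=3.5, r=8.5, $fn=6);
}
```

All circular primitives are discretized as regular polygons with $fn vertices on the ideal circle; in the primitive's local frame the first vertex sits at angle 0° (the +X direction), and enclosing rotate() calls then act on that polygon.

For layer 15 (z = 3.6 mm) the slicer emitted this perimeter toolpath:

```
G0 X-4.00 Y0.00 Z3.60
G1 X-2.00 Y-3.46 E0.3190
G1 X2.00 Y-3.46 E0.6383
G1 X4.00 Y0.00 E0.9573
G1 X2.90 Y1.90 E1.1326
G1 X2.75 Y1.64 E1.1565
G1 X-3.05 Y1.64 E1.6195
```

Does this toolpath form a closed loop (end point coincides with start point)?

Start point (G0): (-4.00, 0.00). End point (last G1): the path does not return to the start — open.

no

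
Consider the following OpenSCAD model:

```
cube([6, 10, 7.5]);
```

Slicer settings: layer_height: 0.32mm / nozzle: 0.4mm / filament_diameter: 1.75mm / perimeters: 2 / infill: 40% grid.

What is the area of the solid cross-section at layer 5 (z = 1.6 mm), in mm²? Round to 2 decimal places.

At z = 1.6 mm: the 6×10 cube contributes its full rectangle (area 60.00 mm²). Overall, the cross-section is a single solid region. Net area = 60.00 mm².

60.00 mm²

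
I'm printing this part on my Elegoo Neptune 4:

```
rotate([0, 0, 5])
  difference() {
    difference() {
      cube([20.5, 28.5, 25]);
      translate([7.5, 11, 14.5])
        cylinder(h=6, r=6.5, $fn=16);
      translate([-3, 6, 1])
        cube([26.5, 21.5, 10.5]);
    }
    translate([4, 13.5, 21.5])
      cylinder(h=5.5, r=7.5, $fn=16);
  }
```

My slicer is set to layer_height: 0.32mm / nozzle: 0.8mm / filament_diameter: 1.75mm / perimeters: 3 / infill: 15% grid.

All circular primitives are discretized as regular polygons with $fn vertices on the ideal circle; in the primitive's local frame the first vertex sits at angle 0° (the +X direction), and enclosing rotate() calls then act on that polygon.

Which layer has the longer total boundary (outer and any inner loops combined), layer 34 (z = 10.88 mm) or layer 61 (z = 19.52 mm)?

Layer 34 (z = 10.88): the 20.5×28.5 cube contributes its full rectangle (perimeter 98.00 mm); the cylinder at (7.5, 11) does not reach this height (z outside [14.5, 20.5]); the 26.5×21.5 cube at (-3, 6) contributes its full rectangle (perimeter 96.00 mm); After the difference (first − rest): starting from the 20.5×28.5 cube, the 26.5×21.5 cube at (-3, 6) partially overlaps it — only the 440.75 mm² overlap (of its 569.75 mm²) is removed, clipping the outline — boundary = 96.00 mm; the cylinder at (4, 13.5) is absent (z outside [21.5, 27]); After the difference (first − rest): none of the subtracted shapes is present at this height, so the result so far is unchanged — boundary = 96.00 mm; (rotated 5° about Z; rotation is an isometry so areas/perimeters/island counts are preserved). So its perimeter = 96.00 mm. Layer 61 (z = 19.52): the 20.5×28.5 cube contributes its full rectangle (perimeter 98.00 mm); the r=6.5 cylinder at (7.5, 11) gives a regular 16-gon of circumradius 6.5 (constant along its height) (perimeter = 2·16·6.500·sin(180°/16) = 40.58 mm); the cube at (-3, 6) is absent (z outside [1, 11.5]); Subtracting the remaining from the first: starting from the 20.5×28.5 cube, the r=6.5 cylinder at (7.5, 11) lies wholly inside it (removes its full 129.35 mm² and its 40.58 mm outline becomes a hole wall) — boundary (outer + 1 inner loop) = 138.58 mm; the cylinder at (4, 13.5) is not intersected at this z (z outside [21.5, 27]); Taking the first minus the rest: none of the subtracted shapes is present at this height, so the result so far is unchanged — boundary (outer + 1 inner loop) = 138.58 mm; (rotated 5° about Z; rotation is an isometry so areas/perimeters/island counts are preserved). So its perimeter = 138.58 mm. Layer 61 is larger (138.58 vs 96.00 mm).

layer 61 (z = 19.52 mm)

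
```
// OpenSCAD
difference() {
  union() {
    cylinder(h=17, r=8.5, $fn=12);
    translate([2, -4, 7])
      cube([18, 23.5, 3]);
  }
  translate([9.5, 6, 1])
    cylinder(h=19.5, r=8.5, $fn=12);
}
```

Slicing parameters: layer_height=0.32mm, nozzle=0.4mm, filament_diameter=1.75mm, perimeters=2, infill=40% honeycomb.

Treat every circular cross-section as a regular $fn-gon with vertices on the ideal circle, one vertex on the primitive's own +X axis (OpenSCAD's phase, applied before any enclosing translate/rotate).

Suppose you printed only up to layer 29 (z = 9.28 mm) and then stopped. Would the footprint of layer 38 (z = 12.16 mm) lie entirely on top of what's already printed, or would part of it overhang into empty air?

Compare the two slices. At z = 9.28: the r=8.5 cylinder contributes a regular 12-gon of circumradius 8.5 (area = (12/2)·8.500²·sin(360°/12) = 216.75 mm²); the cube at (2, -4) (footprint 18×23.5) is included at this height (area 423.00 mm²); Merging all regions: the regions partially overlap — summed areas 639.75 mm² minus the doubly-counted overlap 61.58 mm² gives 578.17 mm² — area = 578.17 mm²; the r=8.5 cylinder at (9.5, 6) gives a regular 12-gon of circumradius 8.5 (constant along its height) (area = (12/2)·8.500²·sin(360°/12) = 216.75 mm²); Taking the first minus the rest: starting from the result so far (578.17 mm²), the r=8.5 cylinder at (9.5, 6) partially overlaps it — only the 216.36 mm² overlap (of its 216.75 mm²) is removed, clipping the outline — area = 361.81 mm². At z = 12.16: the r=8.5 cylinder contributes a regular 12-gon of circumradius 8.5 (area = (12/2)·8.500²·sin(360°/12) = 216.75 mm²); the cube at (2, -4) is absent (z outside [7, 10]); Combining (union): only the r=8.5 cylinder is present, so the union is just that shape — area = 216.75 mm²; the r=8.5 cylinder at (9.5, 6) gives a regular 12-gon of circumradius 8.5 (constant along its height) (area = (12/2)·8.500²·sin(360°/12) = 216.75 mm²); Subtracting the remaining from the first: starting from that combined region (216.75 mm²), the r=8.5 cylinder at (9.5, 6) partially overlaps it — only the 45.40 mm² overlap (of its 216.75 mm²) is removed, clipping the outline — area = 171.35 mm². Checking containment: the cross-section at z = 12.16 is a subset of the cross-section at z = 9.28.

entirely on top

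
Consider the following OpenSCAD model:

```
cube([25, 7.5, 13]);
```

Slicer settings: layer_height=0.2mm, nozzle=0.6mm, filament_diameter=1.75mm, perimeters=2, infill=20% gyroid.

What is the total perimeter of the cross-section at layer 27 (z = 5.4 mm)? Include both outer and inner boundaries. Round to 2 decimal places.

65.00 mm

At z = 5.4 mm: the cube (footprint 25×7.5) is included at this height (perimeter 65.00 mm). Overall, the cross-section is a single solid region. Total boundary length (outer) = 65.00 mm.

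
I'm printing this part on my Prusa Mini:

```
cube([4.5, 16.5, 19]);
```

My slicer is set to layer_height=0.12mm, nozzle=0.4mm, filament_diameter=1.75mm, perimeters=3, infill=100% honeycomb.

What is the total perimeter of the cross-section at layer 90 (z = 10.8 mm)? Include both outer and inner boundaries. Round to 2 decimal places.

42.00 mm

At z = 10.8 mm: the cube (footprint 4.5×16.5) is included at this height (perimeter 42.00 mm). Overall, the cross-section is a single solid region. Total boundary length (outer) = 42.00 mm.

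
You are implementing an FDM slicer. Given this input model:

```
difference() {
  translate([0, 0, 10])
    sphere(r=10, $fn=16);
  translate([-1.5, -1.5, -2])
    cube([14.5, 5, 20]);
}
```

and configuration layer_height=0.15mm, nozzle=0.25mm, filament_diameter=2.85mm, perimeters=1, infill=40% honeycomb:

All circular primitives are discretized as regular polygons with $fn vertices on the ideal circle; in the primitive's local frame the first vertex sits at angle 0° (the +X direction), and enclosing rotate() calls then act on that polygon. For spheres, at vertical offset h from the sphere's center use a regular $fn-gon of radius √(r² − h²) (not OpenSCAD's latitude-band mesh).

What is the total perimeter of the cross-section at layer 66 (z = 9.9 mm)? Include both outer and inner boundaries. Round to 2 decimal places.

At z = 9.9 mm: the sphere: section is a regular 16-gon, circumradius = √(r²−h²) = √(10²−0.1²) = 9.999 (perimeter = 2·16·9.999·sin(180°/16) = 62.43 mm); the cube at (-1.5, -1.5) (footprint 14.5×5) is included at this height (perimeter 39.00 mm); Taking the first minus the rest: starting from the r=10 sphere, the 14.5×5 cube at (-1.5, -1.5) partially overlaps it — only the 56.06 mm² overlap (of its 72.50 mm²) is removed, clipping the outline — boundary = 84.33 mm. Overall, the cross-section is a single solid region. Total boundary length (outer) = 84.33 mm.

84.33 mm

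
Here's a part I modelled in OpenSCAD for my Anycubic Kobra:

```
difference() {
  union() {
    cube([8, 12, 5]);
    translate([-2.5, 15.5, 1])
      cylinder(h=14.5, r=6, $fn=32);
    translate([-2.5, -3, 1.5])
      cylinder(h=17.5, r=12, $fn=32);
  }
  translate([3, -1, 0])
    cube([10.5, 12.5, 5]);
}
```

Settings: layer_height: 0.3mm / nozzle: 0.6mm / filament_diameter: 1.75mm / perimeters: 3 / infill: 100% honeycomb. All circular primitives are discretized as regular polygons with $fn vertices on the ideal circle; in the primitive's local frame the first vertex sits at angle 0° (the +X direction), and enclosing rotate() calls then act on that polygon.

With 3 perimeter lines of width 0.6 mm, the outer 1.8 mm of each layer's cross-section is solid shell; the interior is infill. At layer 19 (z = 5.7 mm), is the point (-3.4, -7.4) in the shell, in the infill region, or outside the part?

infill

At z = 5.7 mm: the cube is absent (z outside [0, 5]); the r=6 cylinder at (-2.5, 15.5) gives a regular 32-gon of circumradius 6 (constant along its height); the r=12 cylinder at (-2.5, -3) gives a regular 32-gon of circumradius 12 (constant along its height); Taking the union: the 2 present regions are separate (no shared area or edge), so areas and boundary lengths simply add and each stays a separate island — 2 connected regions; the cube at (3, -1) is absent (z outside [0, 5]); Subtracting the remaining from the first: none of the subtracted shapes is present at this height, so the result so far is unchanged — 2 connected regions. Overall, the cross-section has 2 separate islands. The nearest boundary edge runs (-4.84, -14.77)→(-7.09, -14.09); distance from the point to it = 7.47 mm. (Shell/infill is judged within the island containing the point — the largest one.) The point is inside the cross-section and 7.47 mm from the nearest boundary — more than the 1.8 mm shell width (3 × 0.6), so it's in the infill interior.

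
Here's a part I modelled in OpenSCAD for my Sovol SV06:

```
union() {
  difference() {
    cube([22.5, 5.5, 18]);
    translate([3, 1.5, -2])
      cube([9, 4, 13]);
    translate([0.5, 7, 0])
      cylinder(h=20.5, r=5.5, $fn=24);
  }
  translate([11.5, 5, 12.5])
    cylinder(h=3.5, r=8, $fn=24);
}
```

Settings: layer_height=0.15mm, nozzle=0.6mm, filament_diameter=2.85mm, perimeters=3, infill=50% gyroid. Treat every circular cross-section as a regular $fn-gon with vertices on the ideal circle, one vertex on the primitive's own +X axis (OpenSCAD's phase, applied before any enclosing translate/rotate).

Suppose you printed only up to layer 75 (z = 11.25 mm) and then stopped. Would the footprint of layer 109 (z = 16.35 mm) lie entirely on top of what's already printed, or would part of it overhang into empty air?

entirely on top

Compare the two slices. At z = 11.25: the cube is present — its section is the full 22.5×5.5 rectangle (area 123.75 mm²); the cube at (3, 1.5) is not intersected at this z (z outside [-2, 11]); the r=5.5 cylinder at (0.5, 7) gives a regular 24-gon of circumradius 5.5 (constant along its height) (area = (24/2)·5.500²·sin(360°/24) = 93.95 mm²); Taking the first minus the rest: starting from the 22.5×5.5 cube (123.75 mm²), the r=5.5 cylinder at (0.5, 7) partially overlaps it — only the 17.37 mm² overlap (of its 93.95 mm²) is removed, clipping the outline — area = 106.38 mm²; the cylinder at (11.5, 5) is not intersected at this z (z outside [12.5, 16]); Combining (union): only the result so far is present, so the union is just that shape — area = 106.38 mm². At z = 16.35: the cube (footprint 22.5×5.5) is included at this height (area 123.75 mm²); the cube at (3, 1.5) does not reach this height (z outside [-2, 11]); the r=5.5 cylinder at (0.5, 7) contributes a regular 24-gon of circumradius 5.5 (area = (24/2)·5.500²·sin(360°/24) = 93.95 mm²); Subtracting the remaining from the first: starting from the 22.5×5.5 cube (123.75 mm²), the r=5.5 cylinder at (0.5, 7) partially overlaps it — only the 17.37 mm² overlap (of its 93.95 mm²) is removed, clipping the outline — area = 106.38 mm²; the cylinder at (11.5, 5) is absent (z outside [12.5, 16]); Combining (union): only the result so far is present, so the union is just that shape — area = 106.38 mm². Checking containment: the cross-section at z = 16.35 is a subset of the cross-section at z = 11.25.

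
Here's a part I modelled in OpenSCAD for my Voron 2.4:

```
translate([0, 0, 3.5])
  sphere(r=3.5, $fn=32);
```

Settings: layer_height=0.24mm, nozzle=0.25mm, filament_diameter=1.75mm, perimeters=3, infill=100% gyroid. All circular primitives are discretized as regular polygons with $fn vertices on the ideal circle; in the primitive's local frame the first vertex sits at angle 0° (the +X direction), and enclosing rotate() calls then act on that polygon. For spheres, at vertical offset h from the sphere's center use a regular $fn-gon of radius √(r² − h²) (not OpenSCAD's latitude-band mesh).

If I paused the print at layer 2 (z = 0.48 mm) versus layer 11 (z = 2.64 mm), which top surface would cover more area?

layer 11 (z = 2.64 mm)

Layer 2 (z = 0.48): the sphere: section is a regular 32-gon, circumradius = √(r²−h²) = √(3.5²−3.02²) = 1.769 (area = (32/2)·1.769²·sin(360°/32) = 9.77 mm²). So its area = 9.77 mm². Layer 11 (z = 2.64): the r=3.5 sphere contributes a regular 32-gon of circumradius √(3.5²−0.86²) = 3.393 (area = (32/2)·3.393²·sin(360°/32) = 35.93 mm²). So its area = 35.93 mm². Layer 11 is larger (35.93 vs 9.77 mm²).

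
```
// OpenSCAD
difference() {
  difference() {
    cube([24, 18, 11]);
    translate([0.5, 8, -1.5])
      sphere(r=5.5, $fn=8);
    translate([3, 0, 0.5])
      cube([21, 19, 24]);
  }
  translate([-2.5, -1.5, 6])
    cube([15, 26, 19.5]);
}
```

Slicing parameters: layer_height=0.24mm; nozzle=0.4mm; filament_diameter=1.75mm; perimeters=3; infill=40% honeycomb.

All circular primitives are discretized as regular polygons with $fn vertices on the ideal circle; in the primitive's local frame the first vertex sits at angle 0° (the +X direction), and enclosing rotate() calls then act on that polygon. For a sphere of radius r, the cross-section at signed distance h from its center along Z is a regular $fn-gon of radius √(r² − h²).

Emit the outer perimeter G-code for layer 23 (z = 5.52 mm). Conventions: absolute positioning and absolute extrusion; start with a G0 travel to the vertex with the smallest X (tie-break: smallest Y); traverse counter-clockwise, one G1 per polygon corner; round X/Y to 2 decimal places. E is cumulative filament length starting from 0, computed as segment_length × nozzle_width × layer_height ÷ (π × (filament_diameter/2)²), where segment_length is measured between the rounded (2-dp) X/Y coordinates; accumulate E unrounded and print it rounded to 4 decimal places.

G0 X0.00 Y0.00 Z5.52
G1 X3.00 Y0.00 E0.1197
G1 X3.00 Y18.00 E0.8382
G1 X0.00 Y18.00 E0.9579
G1 X0.00 Y0.00 E1.6763

At z = 5.52 mm: the 24×18 cube contributes its full rectangle; the sphere at (0.5, 8) is absent (|z−center|=7.020 > r=5.5); the cube at (3, 0) is present — its section is the full 21×19 rectangle; Taking the first minus the rest: starting from the 24×18 cube, the 21×19 cube at (3, 0) partially overlaps it — only the 378.00 mm² overlap (of its 399.00 mm²) is removed, clipping the outline — 1 connected region; the cube at (-2.5, -1.5) is absent (z outside [6, 25.5]); Taking the first minus the rest: none of the subtracted shapes is present at this height, so that combined region is unchanged — 1 connected region. The outline is a single polygon with 4 vertices. Extrusion per mm of travel: 0.4 × 0.24 / (π × 0.875²) = 0.039912. Accumulating E over each segment gives final E = 1.6763.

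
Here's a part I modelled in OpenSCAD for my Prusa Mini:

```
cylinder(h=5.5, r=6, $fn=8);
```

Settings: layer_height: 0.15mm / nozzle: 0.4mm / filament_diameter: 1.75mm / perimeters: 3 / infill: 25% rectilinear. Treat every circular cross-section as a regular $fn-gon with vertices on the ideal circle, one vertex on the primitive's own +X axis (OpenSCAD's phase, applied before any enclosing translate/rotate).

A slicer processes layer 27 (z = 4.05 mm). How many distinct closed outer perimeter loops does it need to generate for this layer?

At z = 4.05 mm: the r=6 cylinder contributes a regular 8-gon of circumradius 6. The result has 1 disconnected region.

1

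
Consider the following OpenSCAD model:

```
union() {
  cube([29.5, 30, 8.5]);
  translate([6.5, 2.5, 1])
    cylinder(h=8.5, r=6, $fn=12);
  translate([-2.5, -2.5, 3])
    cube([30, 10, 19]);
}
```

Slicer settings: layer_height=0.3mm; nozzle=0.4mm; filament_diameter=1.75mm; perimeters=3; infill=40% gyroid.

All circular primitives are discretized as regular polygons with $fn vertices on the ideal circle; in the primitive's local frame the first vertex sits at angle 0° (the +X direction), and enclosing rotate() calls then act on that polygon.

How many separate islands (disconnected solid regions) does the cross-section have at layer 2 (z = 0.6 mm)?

1

At z = 0.6 mm: the cube (footprint 29.5×30) is included at this height; the cylinder at (6.5, 2.5) is absent (z outside [1, 9.5]); the cube at (-2.5, -2.5) is absent (z outside [3, 22]); Taking the union: only the 29.5×30 cube is present, so the union is just that shape — 1 connected region. Overall, the cross-section is a single solid region. Island count = 1.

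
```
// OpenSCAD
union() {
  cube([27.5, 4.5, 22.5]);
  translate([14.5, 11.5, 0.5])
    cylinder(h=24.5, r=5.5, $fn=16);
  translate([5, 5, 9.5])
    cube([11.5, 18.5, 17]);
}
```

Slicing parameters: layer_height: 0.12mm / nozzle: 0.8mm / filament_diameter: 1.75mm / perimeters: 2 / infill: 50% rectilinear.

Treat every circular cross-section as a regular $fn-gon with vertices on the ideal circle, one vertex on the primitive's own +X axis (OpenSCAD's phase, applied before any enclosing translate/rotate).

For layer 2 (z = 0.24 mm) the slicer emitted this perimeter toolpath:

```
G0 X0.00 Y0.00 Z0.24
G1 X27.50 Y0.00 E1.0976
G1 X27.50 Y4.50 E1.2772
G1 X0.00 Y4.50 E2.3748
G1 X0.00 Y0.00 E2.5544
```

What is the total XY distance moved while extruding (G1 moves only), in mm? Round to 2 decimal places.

Sum the Euclidean lengths of each G1 segment: total = 64.00 mm.

64.00 mm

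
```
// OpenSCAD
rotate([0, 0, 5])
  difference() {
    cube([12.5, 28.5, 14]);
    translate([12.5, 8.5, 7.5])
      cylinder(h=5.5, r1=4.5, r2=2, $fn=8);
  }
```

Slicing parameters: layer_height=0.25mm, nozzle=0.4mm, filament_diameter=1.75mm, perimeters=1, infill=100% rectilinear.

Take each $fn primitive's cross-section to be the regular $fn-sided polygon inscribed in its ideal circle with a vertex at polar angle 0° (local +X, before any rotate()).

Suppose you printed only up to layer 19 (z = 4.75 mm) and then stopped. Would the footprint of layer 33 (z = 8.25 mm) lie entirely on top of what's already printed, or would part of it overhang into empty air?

entirely on top

Compare the two slices. At z = 4.75: the cube (footprint 12.5×28.5) is included at this height (area 356.25 mm²); the cone at (12.5, 8.5) does not reach this height (z outside [7.5, 13]); After the difference (first − rest): none of the subtracted shapes is present at this height, so the 12.5×28.5 cube is unchanged — area = 356.25 mm²; (whole slice rotated 5° about Z — lengths, areas and connectivity unchanged). At z = 8.25: the cube (footprint 12.5×28.5) is included at this height (area 356.25 mm²); the cone at (12.5, 8.5) contributes a regular 8-gon of circumradius 4.159 (interpolated between r1=4.5 and r2=2 at t=0.136) (area = (8/2)·4.159²·sin(360°/8) = 48.93 mm²); After the difference (first − rest): starting from the 12.5×28.5 cube (356.25 mm²), the cone at (12.5, 8.5) partially overlaps it — only the 24.46 mm² overlap (of its 48.93 mm²) is removed, clipping the outline — area = 331.79 mm²; (whole slice rotated 5° about Z — lengths, areas and connectivity unchanged). Checking containment: the cross-section at z = 8.25 is a subset of the cross-section at z = 4.75.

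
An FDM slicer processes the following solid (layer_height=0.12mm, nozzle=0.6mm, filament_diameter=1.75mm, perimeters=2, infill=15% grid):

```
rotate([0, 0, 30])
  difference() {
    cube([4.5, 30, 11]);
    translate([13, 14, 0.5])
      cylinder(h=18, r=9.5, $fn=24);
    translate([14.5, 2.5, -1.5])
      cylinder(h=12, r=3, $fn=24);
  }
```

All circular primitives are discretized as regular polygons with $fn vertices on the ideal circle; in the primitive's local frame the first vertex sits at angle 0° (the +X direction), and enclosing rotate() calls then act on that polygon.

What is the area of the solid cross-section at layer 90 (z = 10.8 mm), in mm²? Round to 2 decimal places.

129.77 mm²

At z = 10.8 mm: the 4.5×30 cube contributes its full rectangle (area 135.00 mm²); the cylinder at (13, 14): section is a regular 24-gon, circumradius r=9.5 (area = (24/2)·9.500²·sin(360°/24) = 280.30 mm²); the cylinder at (14.5, 2.5) does not reach this height (z outside [-1.5, 10.5]); After the difference (first − rest): starting from the 4.5×30 cube (135.00 mm²), the r=9.5 cylinder at (13, 14) partially overlaps it — only the 5.23 mm² overlap (of its 280.30 mm²) is removed, clipping the outline — area = 129.77 mm²; (whole slice rotated 30° about Z — lengths, areas and connectivity unchanged). Overall, the cross-section is a single solid region. Net area = 129.77 mm².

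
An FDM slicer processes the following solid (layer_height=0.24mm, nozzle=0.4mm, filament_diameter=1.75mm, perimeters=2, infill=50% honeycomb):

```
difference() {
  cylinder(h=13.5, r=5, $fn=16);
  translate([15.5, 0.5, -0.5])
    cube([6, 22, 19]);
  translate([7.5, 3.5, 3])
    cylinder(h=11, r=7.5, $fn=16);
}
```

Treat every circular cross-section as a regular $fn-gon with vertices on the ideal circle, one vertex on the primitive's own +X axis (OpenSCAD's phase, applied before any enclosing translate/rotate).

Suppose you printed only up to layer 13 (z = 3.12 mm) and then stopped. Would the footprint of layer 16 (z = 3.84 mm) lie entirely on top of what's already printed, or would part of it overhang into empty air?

Compare the two slices. At z = 3.12: the r=5 cylinder gives a regular 16-gon of circumradius 5 (constant along its height) (area = (16/2)·5.000²·sin(360°/16) = 76.54 mm²); the cube at (15.5, 0.5) (footprint 6×22) is included at this height (area 132.00 mm²); the cylinder at (7.5, 3.5): section is a regular 16-gon, circumradius r=7.5 (area = (16/2)·7.500²·sin(360°/16) = 172.21 mm²); Taking the first minus the rest: starting from the r=5 cylinder (76.54 mm²), the 6×22 cube at (15.5, 0.5) misses the remaining region (no effect); the r=7.5 cylinder at (7.5, 3.5) partially overlaps it — only the 24.86 mm² overlap (of its 172.21 mm²) is removed, clipping the outline — area = 51.67 mm². At z = 3.84: the r=5 cylinder gives a regular 16-gon of circumradius 5 (constant along its height) (area = (16/2)·5.000²·sin(360°/16) = 76.54 mm²); the cube at (15.5, 0.5) is present — its section is the full 6×22 rectangle (area 132.00 mm²); the cylinder at (7.5, 3.5): section is a regular 16-gon, circumradius r=7.5 (area = (16/2)·7.500²·sin(360°/16) = 172.21 mm²); After the difference (first − rest): starting from the r=5 cylinder (76.54 mm²), the 6×22 cube at (15.5, 0.5) misses the remaining region (no effect); the r=7.5 cylinder at (7.5, 3.5) partially overlaps it — only the 24.86 mm² overlap (of its 172.21 mm²) is removed, clipping the outline — area = 51.67 mm². Checking containment: the cross-section at z = 3.84 is a subset of the cross-section at z = 3.12.

entirely on top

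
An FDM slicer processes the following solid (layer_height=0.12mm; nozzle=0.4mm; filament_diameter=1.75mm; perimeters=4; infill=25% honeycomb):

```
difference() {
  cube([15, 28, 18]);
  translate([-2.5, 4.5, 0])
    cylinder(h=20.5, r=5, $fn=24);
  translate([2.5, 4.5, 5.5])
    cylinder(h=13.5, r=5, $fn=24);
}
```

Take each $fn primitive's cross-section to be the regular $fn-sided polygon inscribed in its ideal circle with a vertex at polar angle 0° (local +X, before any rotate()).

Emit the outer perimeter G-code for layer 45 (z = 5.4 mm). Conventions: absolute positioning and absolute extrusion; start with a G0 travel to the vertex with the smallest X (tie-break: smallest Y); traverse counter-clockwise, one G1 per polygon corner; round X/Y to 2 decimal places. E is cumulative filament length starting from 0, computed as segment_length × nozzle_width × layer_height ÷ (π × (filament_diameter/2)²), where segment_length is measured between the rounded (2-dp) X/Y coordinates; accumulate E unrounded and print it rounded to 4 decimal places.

At z = 5.4 mm: the 15×28 cube contributes its full rectangle; the r=5 cylinder at (-2.5, 4.5) contributes a regular 24-gon of circumradius 5; the cylinder at (2.5, 4.5) is absent (z outside [5.5, 19]); Taking the first minus the rest: starting from the 15×28 cube, the r=5 cylinder at (-2.5, 4.5) partially overlaps it — only the 15.06 mm² overlap (of its 77.65 mm²) is removed, clipping the outline — 1 connected region. The outline is a single polygon with 13 vertices. Extrusion per mm of travel: 0.4 × 0.12 / (π × 0.875²) = 0.019956. Accumulating E over each segment gives final E = 1.7518.

G0 X0.00 Y0.00 Z5.40
G1 X15.00 Y0.00 E0.2993
G1 X15.00 Y28.00 E0.8581
G1 X0.00 Y28.00 E1.1575
G1 X0.00 Y8.83 E1.5400
G1 X1.04 Y8.04 E1.5661
G1 X1.83 Y7.00 E1.5921
G1 X2.33 Y5.79 E1.6183
G1 X2.50 Y4.50 E1.6442
G1 X2.33 Y3.21 E1.6702
G1 X1.83 Y2.00 E1.6963
G1 X1.04 Y0.96 E1.7224
G1 X0.00 Y0.17 E1.7484
G1 X0.00 Y0.00 E1.7518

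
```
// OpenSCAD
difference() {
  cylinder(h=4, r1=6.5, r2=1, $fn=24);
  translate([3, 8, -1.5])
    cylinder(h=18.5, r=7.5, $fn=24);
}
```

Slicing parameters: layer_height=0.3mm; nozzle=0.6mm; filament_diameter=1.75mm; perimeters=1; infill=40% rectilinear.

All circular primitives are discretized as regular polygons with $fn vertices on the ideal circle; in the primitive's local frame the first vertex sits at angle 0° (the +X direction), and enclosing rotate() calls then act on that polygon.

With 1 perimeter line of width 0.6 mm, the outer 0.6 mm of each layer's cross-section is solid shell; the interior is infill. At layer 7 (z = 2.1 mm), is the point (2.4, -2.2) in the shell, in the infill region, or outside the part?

At z = 2.1 mm: the cone (r1=6.5→r2=1) has section circumradius 3.612 here — a regular 24-gon; the r=7.5 cylinder at (3, 8) contributes a regular 24-gon of circumradius 7.5; Taking the first minus the rest: starting from the cone, the r=7.5 cylinder at (3, 8) partially overlaps it — only the 10.96 mm² overlap (of its 174.70 mm²) is removed, clipping the outline — 1 connected region. Overall, the cross-section is a single solid region. The nearest boundary edge runs (3.13, -1.81)→(2.55, -2.55); distance from the point to it = 0.34 mm. The point is inside the cross-section, 0.34 mm from the nearest boundary — within the 0.6 mm shell band (1 × 0.6).

shell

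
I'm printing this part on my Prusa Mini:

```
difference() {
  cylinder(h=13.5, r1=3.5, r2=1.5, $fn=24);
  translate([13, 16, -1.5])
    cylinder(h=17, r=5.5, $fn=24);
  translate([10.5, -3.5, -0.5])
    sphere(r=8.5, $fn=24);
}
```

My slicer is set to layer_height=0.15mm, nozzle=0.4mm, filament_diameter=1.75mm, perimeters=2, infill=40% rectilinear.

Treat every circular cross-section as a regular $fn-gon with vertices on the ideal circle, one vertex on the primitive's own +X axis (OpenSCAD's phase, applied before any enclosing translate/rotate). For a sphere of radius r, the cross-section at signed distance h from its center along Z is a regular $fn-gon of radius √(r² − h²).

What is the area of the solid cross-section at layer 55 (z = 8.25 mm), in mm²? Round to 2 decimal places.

16.11 mm²

At z = 8.25 mm: the cone: at t=0.611 of its height the radius interpolates to r₁+(r₂−r₁)t = 2.278, giving a regular 24-gon of that circumradius (area = (24/2)·2.278²·sin(360°/24) = 16.11 mm²); the r=5.5 cylinder at (13, 16) gives a regular 24-gon of circumradius 5.5 (constant along its height) (area = (24/2)·5.500²·sin(360°/24) = 93.95 mm²); the sphere at (10.5, -3.5) does not reach this height (|z−center|=8.750 > r=8.5); Subtracting the remaining from the first: starting from the cone (16.11 mm²), the r=5.5 cylinder at (13, 16) misses the remaining region (no effect) — area = 16.11 mm². Overall, the cross-section is a single solid region. Net area = 16.11 mm².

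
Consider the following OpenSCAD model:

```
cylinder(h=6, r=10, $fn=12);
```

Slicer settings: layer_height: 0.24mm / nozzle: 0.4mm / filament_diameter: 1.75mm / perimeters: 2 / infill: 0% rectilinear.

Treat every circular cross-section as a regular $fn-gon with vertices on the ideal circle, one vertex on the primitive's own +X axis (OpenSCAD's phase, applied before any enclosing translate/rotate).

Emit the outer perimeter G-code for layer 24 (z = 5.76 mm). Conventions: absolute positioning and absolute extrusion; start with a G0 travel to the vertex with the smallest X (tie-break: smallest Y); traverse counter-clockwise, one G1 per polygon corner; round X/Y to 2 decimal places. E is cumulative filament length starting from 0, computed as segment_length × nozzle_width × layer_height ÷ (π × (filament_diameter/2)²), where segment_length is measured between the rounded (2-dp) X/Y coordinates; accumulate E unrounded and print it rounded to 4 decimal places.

At z = 5.76 mm: the r=10 cylinder gives a regular 12-gon of circumradius 10 (constant along its height). The outline is a single polygon with 12 vertices. Extrusion per mm of travel: 0.4 × 0.24 / (π × 0.875²) = 0.039912. Accumulating E over each segment gives final E = 2.4792.

G0 X-10.00 Y0.00 Z5.76
G1 X-8.66 Y-5.00 E0.2066
G1 X-5.00 Y-8.66 E0.4132
G1 X0.00 Y-10.00 E0.6198
G1 X5.00 Y-8.66 E0.8264
G1 X8.66 Y-5.00 E1.0330
G1 X10.00 Y0.00 E1.2396
G1 X8.66 Y5.00 E1.4462
G1 X5.00 Y8.66 E1.6528
G1 X0.00 Y10.00 E1.8594
G1 X-5.00 Y8.66 E2.0660
G1 X-8.66 Y5.00 E2.2726
G1 X-10.00 Y0.00 E2.4792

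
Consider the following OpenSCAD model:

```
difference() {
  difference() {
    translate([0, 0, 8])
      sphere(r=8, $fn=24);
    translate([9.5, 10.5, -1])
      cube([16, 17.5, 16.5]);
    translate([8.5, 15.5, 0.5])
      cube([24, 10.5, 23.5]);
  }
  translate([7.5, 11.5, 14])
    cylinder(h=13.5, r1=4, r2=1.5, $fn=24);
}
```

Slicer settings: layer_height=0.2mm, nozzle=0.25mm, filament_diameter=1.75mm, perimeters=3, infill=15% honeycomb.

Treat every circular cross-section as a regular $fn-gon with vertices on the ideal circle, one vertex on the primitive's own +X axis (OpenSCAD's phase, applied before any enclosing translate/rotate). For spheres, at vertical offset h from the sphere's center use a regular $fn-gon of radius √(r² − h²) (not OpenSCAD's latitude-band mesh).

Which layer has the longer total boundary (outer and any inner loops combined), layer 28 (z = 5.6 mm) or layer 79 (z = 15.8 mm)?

Layer 28 (z = 5.6): the sphere: section is a regular 24-gon, circumradius = √(r²−h²) = √(8²−2.4²) = 7.632 (perimeter = 2·24·7.632·sin(180°/24) = 47.81 mm); the cube at (9.5, 10.5) (footprint 16×17.5) is included at this height (perimeter 67.00 mm); the cube at (8.5, 15.5) (footprint 24×10.5) is included at this height (perimeter 69.00 mm); Subtracting the remaining from the first: starting from the r=8 sphere, the 16×17.5 cube at (9.5, 10.5) misses the remaining region (no effect); the 24×10.5 cube at (8.5, 15.5) misses the remaining region (no effect) — boundary = 47.81 mm; the cone at (7.5, 11.5) does not reach this height (z outside [14, 27.5]); Subtracting the remaining from the first: none of the subtracted shapes is present at this height, so that combined region is unchanged — boundary = 47.81 mm. So its perimeter = 47.81 mm. Layer 79 (z = 15.8): the r=8 sphere slices to a regular 24-gon of circumradius 1.778 (√(r²−h²) with h=7.8 from center) (perimeter = 2·24·1.778·sin(180°/24) = 11.14 mm); the cube at (9.5, 10.5) is not intersected at this z (z outside [-1, 15.5]); the cube at (8.5, 15.5) is present — its section is the full 24×10.5 rectangle (perimeter 69.00 mm); Taking the first minus the rest: starting from the r=8 sphere, the 24×10.5 cube at (8.5, 15.5) misses the remaining region (no effect) — boundary = 11.14 mm; the cone at (7.5, 11.5) (r1=4→r2=1.5) has section circumradius 3.667 here — a regular 24-gon (perimeter = 2·24·3.667·sin(180°/24) = 22.97 mm); Taking the first minus the rest: starting from that combined region, the cone at (7.5, 11.5) misses the remaining region (no effect) — boundary = 11.14 mm. So its perimeter = 11.14 mm. Layer 28 is larger (47.81 vs 11.14 mm).

layer 28 (z = 5.6 mm)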